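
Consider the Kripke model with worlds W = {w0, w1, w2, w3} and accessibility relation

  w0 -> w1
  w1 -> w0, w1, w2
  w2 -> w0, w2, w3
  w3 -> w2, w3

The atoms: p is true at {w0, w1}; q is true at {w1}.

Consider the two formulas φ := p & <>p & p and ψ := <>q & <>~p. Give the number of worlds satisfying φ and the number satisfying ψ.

2 and 1

For p & <>p & p:
w0: p is T, <>p & p is T. ✓
w1: p is T, <>p & p is T. ✓
w2: p is F, <>p & p is F. ✗
w3: p is F, <>p & p is F. ✗
— 2 worlds.
For <>q & <>~p:
w0: <>q is T, <>~p is F. ✗
w1: <>q is T, <>~p is T. ✓
w2: <>q is F, <>~p is T. ✗
w3: <>q is F, <>~p is T. ✗
— 1 world.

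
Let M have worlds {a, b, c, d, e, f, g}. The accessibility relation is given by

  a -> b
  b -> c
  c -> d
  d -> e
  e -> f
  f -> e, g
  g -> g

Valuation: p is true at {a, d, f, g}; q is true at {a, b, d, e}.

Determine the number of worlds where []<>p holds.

a: successors {b}; <>p there: b:F. ✗
b: successors {c}; <>p there: c:T. ✓
c: successors {d}; <>p there: d:F. ✗
d: successors {e}; <>p there: e:T. ✓
e: successors {f}; <>p there: f:T. ✓
f: successors {e, g}; <>p there: e:T, g:T. ✓
g: successors {g}; <>p there: g:T. ✓
Satisfying worlds: {b, d, e, f, g}.

5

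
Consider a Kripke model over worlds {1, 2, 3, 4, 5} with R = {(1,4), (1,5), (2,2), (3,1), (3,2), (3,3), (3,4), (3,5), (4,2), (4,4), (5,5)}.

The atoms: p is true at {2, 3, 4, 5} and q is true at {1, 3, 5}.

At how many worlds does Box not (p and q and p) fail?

3

1: successors {4, 5}; not (p and q and p) there: 4:T, 5:F. ✗
2: successors {2}; not (p and q and p) there: 2:T. ✓
3: successors {1, 2, 3, 4, 5}; not (p and q and p) there: 1:T, 2:T, 3:F, 4:T, 5:F. ✗
4: successors {2, 4}; not (p and q and p) there: 2:T, 4:T. ✓
5: successors {5}; not (p and q and p) there: 5:F. ✗
Satisfying worlds: {2, 4}.
So Box not (p and q and p) fails at the other 3 worlds.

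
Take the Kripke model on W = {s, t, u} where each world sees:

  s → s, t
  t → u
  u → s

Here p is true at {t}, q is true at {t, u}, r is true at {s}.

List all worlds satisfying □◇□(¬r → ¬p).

{s, u}

s: successors {s, t}; ◇□(¬r → ¬p) there: s:T, t:T. ✓
t: successors {u}; ◇□(¬r → ¬p) there: u:F. ✗
u: successors {s}; ◇□(¬r → ¬p) there: s:T. ✓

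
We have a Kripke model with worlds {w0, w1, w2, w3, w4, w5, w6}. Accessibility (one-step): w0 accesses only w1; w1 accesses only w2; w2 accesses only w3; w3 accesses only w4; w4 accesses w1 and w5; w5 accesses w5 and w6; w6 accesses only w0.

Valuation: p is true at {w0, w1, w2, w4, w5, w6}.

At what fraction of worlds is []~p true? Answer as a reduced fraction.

1/7

w0: successors {w1}; ~p there: w1:F. ✗
w1: successors {w2}; ~p there: w2:F. ✗
w2: successors {w3}; ~p there: w3:T. ✓
w3: successors {w4}; ~p there: w4:F. ✗
w4: successors {w1, w5}; ~p there: w1:F, w5:F. ✗
w5: successors {w5, w6}; ~p there: w5:F, w6:F. ✗
w6: successors {w0}; ~p there: w0:F. ✗
That's 1 of 7 worlds, so 1/7.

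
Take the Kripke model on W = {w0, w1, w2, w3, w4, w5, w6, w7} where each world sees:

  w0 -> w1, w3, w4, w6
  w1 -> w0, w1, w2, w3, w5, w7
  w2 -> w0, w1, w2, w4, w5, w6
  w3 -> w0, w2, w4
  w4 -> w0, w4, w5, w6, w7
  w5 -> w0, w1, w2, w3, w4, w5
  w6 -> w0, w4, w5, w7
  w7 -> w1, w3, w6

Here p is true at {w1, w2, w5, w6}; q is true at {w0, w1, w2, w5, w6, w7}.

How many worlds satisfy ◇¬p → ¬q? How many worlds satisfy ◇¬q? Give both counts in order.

2 and 8

For ◇¬p → ¬q:
w0: ◇¬p is T, ¬q is F. ✗
w1: ◇¬p is T, ¬q is F. ✗
w2: ◇¬p is T, ¬q is F. ✗
w3: ◇¬p is T, ¬q is T. ✓
w4: ◇¬p is T, ¬q is T. ✓
w5: ◇¬p is T, ¬q is F. ✗
w6: ◇¬p is T, ¬q is F. ✗
w7: ◇¬p is T, ¬q is F. ✗
— 2 worlds.
For ◇¬q:
w0: successors {w1, w3, w4, w6}; ¬q there: w1:F, w3:T, w4:T, w6:F. ✓
w1: successors {w0, w1, w2, w3, w5, w7}; ¬q there: w0:F, w1:F, w2:F, w3:T, w5:F, w7:F. ✓
w2: successors {w0, w1, w2, w4, w5, w6}; ¬q there: w0:F, w1:F, w2:F, w4:T, w5:F, w6:F. ✓
w3: successors {w0, w2, w4}; ¬q there: w0:F, w2:F, w4:T. ✓
w4: successors {w0, w4, w5, w6, w7}; ¬q there: w0:F, w4:T, w5:F, w6:F, w7:F. ✓
w5: successors {w0, w1, w2, w3, w4, w5}; ¬q there: w0:F, w1:F, w2:F, w3:T, w4:T, w5:F. ✓
w6: successors {w0, w4, w5, w7}; ¬q there: w0:F, w4:T, w5:F, w7:F. ✓
w7: successors {w1, w3, w6}; ¬q there: w1:F, w3:T, w6:F. ✓
— 8 worlds.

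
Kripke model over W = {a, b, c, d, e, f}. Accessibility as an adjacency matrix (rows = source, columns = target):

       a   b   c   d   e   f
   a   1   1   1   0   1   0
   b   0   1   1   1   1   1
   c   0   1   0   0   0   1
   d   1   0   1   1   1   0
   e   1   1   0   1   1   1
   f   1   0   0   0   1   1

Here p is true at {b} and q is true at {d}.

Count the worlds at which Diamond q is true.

3

a: successors {a, b, c, e}; q there: a:F, b:F, c:F, e:F. ✗
b: successors {b, c, d, e, f}; q there: b:F, c:F, d:T, e:F, f:F. ✓
c: successors {b, f}; q there: b:F, f:F. ✗
d: successors {a, c, d, e}; q there: a:F, c:F, d:T, e:F. ✓
e: successors {a, b, d, e, f}; q there: a:F, b:F, d:T, e:F, f:F. ✓
f: successors {a, e, f}; q there: a:F, e:F, f:F. ✗
Satisfying worlds: {b, d, e}.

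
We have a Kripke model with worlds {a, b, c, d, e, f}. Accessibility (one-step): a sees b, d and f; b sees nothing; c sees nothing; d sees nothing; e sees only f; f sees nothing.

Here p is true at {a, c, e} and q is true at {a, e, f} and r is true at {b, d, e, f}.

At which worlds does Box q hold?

a: successors {b, d, f}; q there: b:F, d:F, f:T. ✗
b: no successors, so Box q holds vacuously. ✓
c: no successors, so Box q holds vacuously. ✓
d: no successors, so Box q holds vacuously. ✓
e: successors {f}; q there: f:T. ✓
f: no successors, so Box q holds vacuously. ✓

{b, c, d, e, f}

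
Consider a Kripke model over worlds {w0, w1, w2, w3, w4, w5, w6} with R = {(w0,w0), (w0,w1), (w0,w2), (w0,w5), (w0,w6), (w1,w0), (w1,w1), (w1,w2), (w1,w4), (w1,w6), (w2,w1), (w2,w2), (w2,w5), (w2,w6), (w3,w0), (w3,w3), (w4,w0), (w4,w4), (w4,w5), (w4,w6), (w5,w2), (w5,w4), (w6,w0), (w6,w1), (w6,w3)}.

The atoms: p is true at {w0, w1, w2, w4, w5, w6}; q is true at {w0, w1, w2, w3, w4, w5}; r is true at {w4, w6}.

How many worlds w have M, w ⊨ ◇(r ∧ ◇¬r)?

5

w0: successors {w0, w1, w2, w5, w6}; r ∧ ◇¬r there: w0:F, w1:F, w2:F, w5:F, w6:T. ✓
w1: successors {w0, w1, w2, w4, w6}; r ∧ ◇¬r there: w0:F, w1:F, w2:F, w4:T, w6:T. ✓
w2: successors {w1, w2, w5, w6}; r ∧ ◇¬r there: w1:F, w2:F, w5:F, w6:T. ✓
w3: successors {w0, w3}; r ∧ ◇¬r there: w0:F, w3:F. ✗
w4: successors {w0, w4, w5, w6}; r ∧ ◇¬r there: w0:F, w4:T, w5:F, w6:T. ✓
w5: successors {w2, w4}; r ∧ ◇¬r there: w2:F, w4:T. ✓
w6: successors {w0, w1, w3}; r ∧ ◇¬r there: w0:F, w1:F, w3:F. ✗
Satisfying worlds: {w0, w1, w2, w4, w5}.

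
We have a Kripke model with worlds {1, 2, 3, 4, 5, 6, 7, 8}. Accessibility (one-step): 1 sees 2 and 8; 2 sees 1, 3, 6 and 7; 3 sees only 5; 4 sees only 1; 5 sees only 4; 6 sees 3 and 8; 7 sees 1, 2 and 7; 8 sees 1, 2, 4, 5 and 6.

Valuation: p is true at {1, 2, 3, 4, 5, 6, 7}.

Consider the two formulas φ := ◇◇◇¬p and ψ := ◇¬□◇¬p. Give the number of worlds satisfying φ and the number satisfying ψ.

For ◇◇◇¬p:
1: successors {2, 8}; ◇◇¬p there: 2:T, 8:T. ✓
2: successors {1, 3, 6, 7}; ◇◇¬p there: 1:F, 3:F, 6:F, 7:T. ✓
3: successors {5}; ◇◇¬p there: 5:F. ✗
4: successors {1}; ◇◇¬p there: 1:F. ✗
5: successors {4}; ◇◇¬p there: 4:T. ✓
6: successors {3, 8}; ◇◇¬p there: 3:F, 8:T. ✓
7: successors {1, 2, 7}; ◇◇¬p there: 1:F, 2:T, 7:T. ✓
8: successors {1, 2, 4, 5, 6}; ◇◇¬p there: 1:F, 2:T, 4:T, 5:F, 6:F. ✓
— 6 worlds.
For ◇¬□◇¬p:
1: successors {2, 8}; ¬□◇¬p there: 2:T, 8:T. ✓
2: successors {1, 3, 6, 7}; ¬□◇¬p there: 1:T, 3:T, 6:T, 7:T. ✓
3: successors {5}; ¬□◇¬p there: 5:T. ✓
4: successors {1}; ¬□◇¬p there: 1:T. ✓
5: successors {4}; ¬□◇¬p there: 4:F. ✗
6: successors {3, 8}; ¬□◇¬p there: 3:T, 8:T. ✓
7: successors {1, 2, 7}; ¬□◇¬p there: 1:T, 2:T, 7:T. ✓
8: successors {1, 2, 4, 5, 6}; ¬□◇¬p there: 1:T, 2:T, 4:F, 5:T, 6:T. ✓
— 7 worlds.

6 and 7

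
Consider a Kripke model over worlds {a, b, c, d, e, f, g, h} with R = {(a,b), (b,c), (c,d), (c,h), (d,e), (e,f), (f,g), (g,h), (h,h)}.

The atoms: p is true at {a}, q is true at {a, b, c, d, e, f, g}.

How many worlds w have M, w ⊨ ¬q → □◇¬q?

8

a: ¬q is F, □◇¬q is F. ✓
b: ¬q is F, □◇¬q is T. ✓
c: ¬q is F, □◇¬q is F. ✓
d: ¬q is F, □◇¬q is F. ✓
e: ¬q is F, □◇¬q is F. ✓
f: ¬q is F, □◇¬q is T. ✓
g: ¬q is F, □◇¬q is T. ✓
h: ¬q is T, □◇¬q is T. ✓
Satisfying worlds: {a, b, c, d, e, f, g, h}.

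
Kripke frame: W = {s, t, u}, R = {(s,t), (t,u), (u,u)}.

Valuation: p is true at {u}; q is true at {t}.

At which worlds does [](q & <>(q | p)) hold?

s: successors {t}; q & <>(q | p) there: t:T. ✓
t: successors {u}; q & <>(q | p) there: u:F. ✗
u: successors {u}; q & <>(q | p) there: u:F. ✗

{s}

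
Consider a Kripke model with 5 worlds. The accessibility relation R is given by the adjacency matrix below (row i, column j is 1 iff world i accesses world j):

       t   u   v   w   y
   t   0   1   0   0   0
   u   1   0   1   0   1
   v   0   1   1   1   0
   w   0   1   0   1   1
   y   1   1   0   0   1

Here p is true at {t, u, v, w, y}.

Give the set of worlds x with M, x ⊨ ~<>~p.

{t, u, v, w, y}

t: <>~p is F. ✓
u: <>~p is F. ✓
v: <>~p is F. ✓
w: <>~p is F. ✓
y: <>~p is F. ✓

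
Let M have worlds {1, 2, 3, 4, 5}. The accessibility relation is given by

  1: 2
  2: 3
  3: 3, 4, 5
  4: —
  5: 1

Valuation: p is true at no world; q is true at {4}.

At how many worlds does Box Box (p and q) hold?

1

1: successors {2}; Box (p and q) there: 2:F. ✗
2: successors {3}; Box (p and q) there: 3:F. ✗
3: successors {3, 4, 5}; Box (p and q) there: 3:F, 4:T, 5:F. ✗
4: no successors, so Box Box (p and q) holds vacuously. ✓
5: successors {1}; Box (p and q) there: 1:F. ✗
Satisfying worlds: {4}.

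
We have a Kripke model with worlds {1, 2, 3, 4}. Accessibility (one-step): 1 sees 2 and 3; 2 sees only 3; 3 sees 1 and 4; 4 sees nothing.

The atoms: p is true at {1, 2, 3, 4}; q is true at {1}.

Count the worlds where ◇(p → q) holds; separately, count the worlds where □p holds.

For ◇(p → q):
1: successors {2, 3}; p → q there: 2:F, 3:F. ✗
2: successors {3}; p → q there: 3:F. ✗
3: successors {1, 4}; p → q there: 1:T, 4:F. ✓
4: no successors, so ◇(p → q) fails. ✗
— 1 world.
For □p:
1: successors {2, 3}; p there: 2:T, 3:T. ✓
2: successors {3}; p there: 3:T. ✓
3: successors {1, 4}; p there: 1:T, 4:T. ✓
4: no successors, so □p holds vacuously. ✓
— 4 worlds.

1 and 4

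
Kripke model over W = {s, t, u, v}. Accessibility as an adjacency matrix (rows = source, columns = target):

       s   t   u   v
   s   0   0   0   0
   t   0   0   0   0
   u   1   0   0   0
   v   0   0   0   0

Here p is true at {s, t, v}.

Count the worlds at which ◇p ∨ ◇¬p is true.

s: ◇p is F, ◇¬p is F. ✗
t: ◇p is F, ◇¬p is F. ✗
u: ◇p is T, ◇¬p is F. ✓
v: ◇p is F, ◇¬p is F. ✗
Satisfying worlds: {u}.

1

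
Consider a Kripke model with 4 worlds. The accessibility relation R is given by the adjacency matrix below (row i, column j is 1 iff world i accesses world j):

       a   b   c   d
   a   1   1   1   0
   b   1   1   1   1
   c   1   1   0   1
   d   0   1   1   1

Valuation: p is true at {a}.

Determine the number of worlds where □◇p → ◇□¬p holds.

3

a: □◇p is T, ◇□¬p is F. ✗
b: □◇p is F, ◇□¬p is T. ✓
c: □◇p is F, ◇□¬p is T. ✓
d: □◇p is F, ◇□¬p is T. ✓
Satisfying worlds: {b, c, d}.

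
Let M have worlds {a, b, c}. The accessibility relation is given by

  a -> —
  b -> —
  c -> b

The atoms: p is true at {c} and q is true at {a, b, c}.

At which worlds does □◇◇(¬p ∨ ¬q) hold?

{a, b}

a: no successors, so □◇◇(¬p ∨ ¬q) holds vacuously. ✓
b: no successors, so □◇◇(¬p ∨ ¬q) holds vacuously. ✓
c: successors {b}; ◇◇(¬p ∨ ¬q) there: b:F. ✗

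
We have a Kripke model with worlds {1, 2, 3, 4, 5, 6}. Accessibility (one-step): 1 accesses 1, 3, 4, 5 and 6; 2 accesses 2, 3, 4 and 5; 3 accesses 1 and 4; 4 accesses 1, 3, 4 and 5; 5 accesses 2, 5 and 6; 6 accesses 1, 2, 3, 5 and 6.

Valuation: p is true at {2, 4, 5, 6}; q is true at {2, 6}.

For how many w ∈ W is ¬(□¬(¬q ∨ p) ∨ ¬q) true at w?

2

1: □¬(¬q ∨ p) ∨ ¬q is T. ✗
2: □¬(¬q ∨ p) ∨ ¬q is F. ✓
3: □¬(¬q ∨ p) ∨ ¬q is T. ✗
4: □¬(¬q ∨ p) ∨ ¬q is T. ✗
5: □¬(¬q ∨ p) ∨ ¬q is T. ✗
6: □¬(¬q ∨ p) ∨ ¬q is F. ✓
Satisfying worlds: {2, 6}.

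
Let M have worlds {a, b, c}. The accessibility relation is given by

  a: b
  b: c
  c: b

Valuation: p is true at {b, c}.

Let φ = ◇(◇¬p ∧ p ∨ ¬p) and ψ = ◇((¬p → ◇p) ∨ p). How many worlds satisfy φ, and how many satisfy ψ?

For ◇(◇¬p ∧ p ∨ ¬p):
a: successors {b}; ◇¬p ∧ p ∨ ¬p there: b:F. ✗
b: successors {c}; ◇¬p ∧ p ∨ ¬p there: c:F. ✗
c: successors {b}; ◇¬p ∧ p ∨ ¬p there: b:F. ✗
— 0 worlds.
For ◇((¬p → ◇p) ∨ p):
a: successors {b}; (¬p → ◇p) ∨ p there: b:T. ✓
b: successors {c}; (¬p → ◇p) ∨ p there: c:T. ✓
c: successors {b}; (¬p → ◇p) ∨ p there: b:T. ✓
— 3 worlds.

0 and 3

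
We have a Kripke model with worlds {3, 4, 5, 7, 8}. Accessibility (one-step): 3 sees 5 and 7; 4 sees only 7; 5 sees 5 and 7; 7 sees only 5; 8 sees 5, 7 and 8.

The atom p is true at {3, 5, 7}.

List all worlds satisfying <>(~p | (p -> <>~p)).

3: successors {5, 7}; ~p | (p -> <>~p) there: 5:F, 7:F. ✗
4: successors {7}; ~p | (p -> <>~p) there: 7:F. ✗
5: successors {5, 7}; ~p | (p -> <>~p) there: 5:F, 7:F. ✗
7: successors {5}; ~p | (p -> <>~p) there: 5:F. ✗
8: successors {5, 7, 8}; ~p | (p -> <>~p) there: 5:F, 7:F, 8:T. ✓

{8}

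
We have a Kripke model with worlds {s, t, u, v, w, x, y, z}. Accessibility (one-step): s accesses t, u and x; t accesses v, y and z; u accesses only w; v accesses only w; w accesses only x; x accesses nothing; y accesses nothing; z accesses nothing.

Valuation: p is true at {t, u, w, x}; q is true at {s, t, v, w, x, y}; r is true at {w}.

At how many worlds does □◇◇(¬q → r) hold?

s: successors {t, u, x}; ◇◇(¬q → r) there: t:T, u:T, x:F. ✗
t: successors {v, y, z}; ◇◇(¬q → r) there: v:T, y:F, z:F. ✗
u: successors {w}; ◇◇(¬q → r) there: w:F. ✗
v: successors {w}; ◇◇(¬q → r) there: w:F. ✗
w: successors {x}; ◇◇(¬q → r) there: x:F. ✗
x: no successors, so □◇◇(¬q → r) holds vacuously. ✓
y: no successors, so □◇◇(¬q → r) holds vacuously. ✓
z: no successors, so □◇◇(¬q → r) holds vacuously. ✓
Satisfying worlds: {x, y, z}.

3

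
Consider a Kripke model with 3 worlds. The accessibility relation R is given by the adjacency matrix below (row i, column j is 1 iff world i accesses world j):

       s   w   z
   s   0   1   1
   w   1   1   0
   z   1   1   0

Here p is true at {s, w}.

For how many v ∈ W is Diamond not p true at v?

s: successors {w, z}; not p there: w:F, z:T. ✓
w: successors {s, w}; not p there: s:F, w:F. ✗
z: successors {s, w}; not p there: s:F, w:F. ✗
Satisfying worlds: {s}.

1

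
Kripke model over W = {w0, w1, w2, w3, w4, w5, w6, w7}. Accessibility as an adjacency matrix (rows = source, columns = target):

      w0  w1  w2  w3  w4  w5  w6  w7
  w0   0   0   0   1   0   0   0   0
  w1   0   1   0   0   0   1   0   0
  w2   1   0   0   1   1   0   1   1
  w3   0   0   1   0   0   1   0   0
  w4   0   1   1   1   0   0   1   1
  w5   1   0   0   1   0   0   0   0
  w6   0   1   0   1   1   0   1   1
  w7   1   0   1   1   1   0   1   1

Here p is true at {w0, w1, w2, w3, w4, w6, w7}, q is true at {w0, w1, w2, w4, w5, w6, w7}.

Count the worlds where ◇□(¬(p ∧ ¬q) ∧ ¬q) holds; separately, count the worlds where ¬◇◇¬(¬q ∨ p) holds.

For ◇□(¬(p ∧ ¬q) ∧ ¬q):
w0: successors {w3}; □(¬(p ∧ ¬q) ∧ ¬q) there: w3:F. ✗
w1: successors {w1, w5}; □(¬(p ∧ ¬q) ∧ ¬q) there: w1:F, w5:F. ✗
w2: successors {w0, w3, w4, w6, w7}; □(¬(p ∧ ¬q) ∧ ¬q) there: w0:F, w3:F, w4:F, w6:F, w7:F. ✗
w3: successors {w2, w5}; □(¬(p ∧ ¬q) ∧ ¬q) there: w2:F, w5:F. ✗
w4: successors {w1, w2, w3, w6, w7}; □(¬(p ∧ ¬q) ∧ ¬q) there: w1:F, w2:F, w3:F, w6:F, w7:F. ✗
w5: successors {w0, w3}; □(¬(p ∧ ¬q) ∧ ¬q) there: w0:F, w3:F. ✗
w6: successors {w1, w3, w4, w6, w7}; □(¬(p ∧ ¬q) ∧ ¬q) there: w1:F, w3:F, w4:F, w6:F, w7:F. ✗
w7: successors {w0, w2, w3, w4, w6, w7}; □(¬(p ∧ ¬q) ∧ ¬q) there: w0:F, w2:F, w3:F, w4:F, w6:F, w7:F. ✗
— 0 worlds.
For ¬◇◇¬(¬q ∨ p):
w0: ◇◇¬(¬q ∨ p) is T. ✗
w1: ◇◇¬(¬q ∨ p) is T. ✗
w2: ◇◇¬(¬q ∨ p) is T. ✗
w3: ◇◇¬(¬q ∨ p) is F. ✓
w4: ◇◇¬(¬q ∨ p) is T. ✗
w5: ◇◇¬(¬q ∨ p) is T. ✗
w6: ◇◇¬(¬q ∨ p) is T. ✗
w7: ◇◇¬(¬q ∨ p) is T. ✗
— 1 world.

0 and 1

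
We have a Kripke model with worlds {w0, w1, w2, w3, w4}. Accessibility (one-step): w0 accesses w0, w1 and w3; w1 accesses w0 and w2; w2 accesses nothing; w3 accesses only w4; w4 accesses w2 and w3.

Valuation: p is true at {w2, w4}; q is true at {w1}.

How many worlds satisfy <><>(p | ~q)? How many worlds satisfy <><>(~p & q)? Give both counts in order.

For <><>(p | ~q):
w0: successors {w0, w1, w3}; <>(p | ~q) there: w0:T, w1:T, w3:T. ✓
w1: successors {w0, w2}; <>(p | ~q) there: w0:T, w2:F. ✓
w2: no successors, so <><>(p | ~q) fails. ✗
w3: successors {w4}; <>(p | ~q) there: w4:T. ✓
w4: successors {w2, w3}; <>(p | ~q) there: w2:F, w3:T. ✓
— 4 worlds.
For <><>(~p & q):
w0: successors {w0, w1, w3}; <>(~p & q) there: w0:T, w1:F, w3:F. ✓
w1: successors {w0, w2}; <>(~p & q) there: w0:T, w2:F. ✓
w2: no successors, so <><>(~p & q) fails. ✗
w3: successors {w4}; <>(~p & q) there: w4:F. ✗
w4: successors {w2, w3}; <>(~p & q) there: w2:F, w3:F. ✗
— 2 worlds.

4 and 2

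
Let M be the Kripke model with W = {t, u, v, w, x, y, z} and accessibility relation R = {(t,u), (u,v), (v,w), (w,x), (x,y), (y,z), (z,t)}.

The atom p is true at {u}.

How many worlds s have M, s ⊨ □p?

t: successors {u}; p there: u:T. ✓
u: successors {v}; p there: v:F. ✗
v: successors {w}; p there: w:F. ✗
w: successors {x}; p there: x:F. ✗
x: successors {y}; p there: y:F. ✗
y: successors {z}; p there: z:F. ✗
z: successors {t}; p there: t:F. ✗
Satisfying worlds: {t}.

1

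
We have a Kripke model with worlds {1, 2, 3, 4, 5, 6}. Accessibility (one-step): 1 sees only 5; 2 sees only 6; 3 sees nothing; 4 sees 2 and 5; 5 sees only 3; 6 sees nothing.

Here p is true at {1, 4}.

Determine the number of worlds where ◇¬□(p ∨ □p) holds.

1: successors {5}; ¬□(p ∨ □p) there: 5:F. ✗
2: successors {6}; ¬□(p ∨ □p) there: 6:F. ✗
3: no successors, so ◇¬□(p ∨ □p) fails. ✗
4: successors {2, 5}; ¬□(p ∨ □p) there: 2:F, 5:F. ✗
5: successors {3}; ¬□(p ∨ □p) there: 3:F. ✗
6: no successors, so ◇¬□(p ∨ □p) fails. ✗
Satisfying worlds: ∅.

0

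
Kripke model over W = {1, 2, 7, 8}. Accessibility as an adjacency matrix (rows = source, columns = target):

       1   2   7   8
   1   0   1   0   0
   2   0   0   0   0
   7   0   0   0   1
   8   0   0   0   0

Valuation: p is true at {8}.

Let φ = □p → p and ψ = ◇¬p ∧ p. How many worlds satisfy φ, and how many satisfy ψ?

2 and 0

For □p → p:
1: □p is F, p is F. ✓
2: □p is T, p is F. ✗
7: □p is T, p is F. ✗
8: □p is T, p is T. ✓
— 2 worlds.
For ◇¬p ∧ p:
1: ◇¬p is T, p is F. ✗
2: ◇¬p is F, p is F. ✗
7: ◇¬p is F, p is F. ✗
8: ◇¬p is F, p is T. ✗
— 0 worlds.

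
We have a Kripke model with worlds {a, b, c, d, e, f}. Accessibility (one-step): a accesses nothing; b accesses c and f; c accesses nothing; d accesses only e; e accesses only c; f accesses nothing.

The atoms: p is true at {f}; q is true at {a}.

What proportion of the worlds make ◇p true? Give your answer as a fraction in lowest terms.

a: no successors, so ◇p fails. ✗
b: successors {c, f}; p there: c:F, f:T. ✓
c: no successors, so ◇p fails. ✗
d: successors {e}; p there: e:F. ✗
e: successors {c}; p there: c:F. ✗
f: no successors, so ◇p fails. ✗
That's 1 of 6 worlds, so 1/6.

1/6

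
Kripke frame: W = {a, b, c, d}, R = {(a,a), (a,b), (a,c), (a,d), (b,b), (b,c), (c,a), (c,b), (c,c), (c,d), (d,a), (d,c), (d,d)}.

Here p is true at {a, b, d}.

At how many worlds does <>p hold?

a: successors {a, b, c, d}; p there: a:T, b:T, c:F, d:T. ✓
b: successors {b, c}; p there: b:T, c:F. ✓
c: successors {a, b, c, d}; p there: a:T, b:T, c:F, d:T. ✓
d: successors {a, c, d}; p there: a:T, c:F, d:T. ✓
Satisfying worlds: {a, b, c, d}.

4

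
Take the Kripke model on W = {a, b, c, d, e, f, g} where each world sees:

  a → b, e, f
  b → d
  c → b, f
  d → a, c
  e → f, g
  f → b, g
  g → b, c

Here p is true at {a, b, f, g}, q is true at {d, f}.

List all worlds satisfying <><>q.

a: successors {b, e, f}; <>q there: b:T, e:T, f:F. ✓
b: successors {d}; <>q there: d:F. ✗
c: successors {b, f}; <>q there: b:T, f:F. ✓
d: successors {a, c}; <>q there: a:T, c:T. ✓
e: successors {f, g}; <>q there: f:F, g:F. ✗
f: successors {b, g}; <>q there: b:T, g:F. ✓
g: successors {b, c}; <>q there: b:T, c:T. ✓

{a, c, d, f, g}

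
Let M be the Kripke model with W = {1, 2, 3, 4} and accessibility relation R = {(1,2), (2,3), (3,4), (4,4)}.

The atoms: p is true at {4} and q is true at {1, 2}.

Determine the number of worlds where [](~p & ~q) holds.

1

1: successors {2}; ~p & ~q there: 2:F. ✗
2: successors {3}; ~p & ~q there: 3:T. ✓
3: successors {4}; ~p & ~q there: 4:F. ✗
4: successors {4}; ~p & ~q there: 4:F. ✗
Satisfying worlds: {2}.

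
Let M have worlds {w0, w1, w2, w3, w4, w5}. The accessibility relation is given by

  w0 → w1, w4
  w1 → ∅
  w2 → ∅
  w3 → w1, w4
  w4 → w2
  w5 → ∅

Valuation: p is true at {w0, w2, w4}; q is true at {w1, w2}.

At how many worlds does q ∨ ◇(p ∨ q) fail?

1

w0: q is F, ◇(p ∨ q) is T. ✓
w1: q is T, ◇(p ∨ q) is F. ✓
w2: q is T, ◇(p ∨ q) is F. ✓
w3: q is F, ◇(p ∨ q) is T. ✓
w4: q is F, ◇(p ∨ q) is T. ✓
w5: q is F, ◇(p ∨ q) is F. ✗
Satisfying worlds: {w0, w1, w2, w3, w4}.
So q ∨ ◇(p ∨ q) fails at the other 1 world.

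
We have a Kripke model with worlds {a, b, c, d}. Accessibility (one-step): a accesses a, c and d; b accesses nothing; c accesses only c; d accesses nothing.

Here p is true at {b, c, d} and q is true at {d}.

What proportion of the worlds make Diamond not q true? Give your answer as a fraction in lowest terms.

a: successors {a, c, d}; not q there: a:T, c:T, d:F. ✓
b: no successors, so Diamond not q fails. ✗
c: successors {c}; not q there: c:T. ✓
d: no successors, so Diamond not q fails. ✗
That's 2 of 4 worlds, so 2/4 = 1/2.

1/2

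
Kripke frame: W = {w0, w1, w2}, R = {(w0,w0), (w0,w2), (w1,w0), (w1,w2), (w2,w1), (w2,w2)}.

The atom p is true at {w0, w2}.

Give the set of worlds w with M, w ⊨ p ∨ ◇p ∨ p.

w0: p ∨ ◇p is T, p is T. ✓
w1: p ∨ ◇p is T, p is F. ✓
w2: p ∨ ◇p is T, p is T. ✓

{w0, w1, w2}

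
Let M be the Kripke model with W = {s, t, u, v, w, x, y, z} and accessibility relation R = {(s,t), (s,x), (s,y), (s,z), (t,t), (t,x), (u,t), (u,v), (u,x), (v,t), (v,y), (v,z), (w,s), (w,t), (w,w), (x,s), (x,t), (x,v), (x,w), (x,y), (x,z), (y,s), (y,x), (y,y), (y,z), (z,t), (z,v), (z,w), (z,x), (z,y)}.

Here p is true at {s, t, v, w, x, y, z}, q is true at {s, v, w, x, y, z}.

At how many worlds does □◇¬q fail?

5

s: successors {t, x, y, z}; ◇¬q there: t:T, x:T, y:F, z:T. ✗
t: successors {t, x}; ◇¬q there: t:T, x:T. ✓
u: successors {t, v, x}; ◇¬q there: t:T, v:T, x:T. ✓
v: successors {t, y, z}; ◇¬q there: t:T, y:F, z:T. ✗
w: successors {s, t, w}; ◇¬q there: s:T, t:T, w:T. ✓
x: successors {s, t, v, w, y, z}; ◇¬q there: s:T, t:T, v:T, w:T, y:F, z:T. ✗
y: successors {s, x, y, z}; ◇¬q there: s:T, x:T, y:F, z:T. ✗
z: successors {t, v, w, x, y}; ◇¬q there: t:T, v:T, w:T, x:T, y:F. ✗
Satisfying worlds: {t, u, w}.
So □◇¬q fails at the other 5 worlds.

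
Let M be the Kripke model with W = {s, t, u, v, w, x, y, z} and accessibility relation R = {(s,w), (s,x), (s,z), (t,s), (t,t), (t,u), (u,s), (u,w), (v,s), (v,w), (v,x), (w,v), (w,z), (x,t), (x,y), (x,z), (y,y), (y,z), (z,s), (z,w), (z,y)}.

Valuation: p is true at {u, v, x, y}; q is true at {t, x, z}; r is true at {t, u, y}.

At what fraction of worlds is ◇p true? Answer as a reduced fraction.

7/8

s: successors {w, x, z}; p there: w:F, x:T, z:F. ✓
t: successors {s, t, u}; p there: s:F, t:F, u:T. ✓
u: successors {s, w}; p there: s:F, w:F. ✗
v: successors {s, w, x}; p there: s:F, w:F, x:T. ✓
w: successors {v, z}; p there: v:T, z:F. ✓
x: successors {t, y, z}; p there: t:F, y:T, z:F. ✓
y: successors {y, z}; p there: y:T, z:F. ✓
z: successors {s, w, y}; p there: s:F, w:F, y:T. ✓
That's 7 of 8 worlds, so 7/8.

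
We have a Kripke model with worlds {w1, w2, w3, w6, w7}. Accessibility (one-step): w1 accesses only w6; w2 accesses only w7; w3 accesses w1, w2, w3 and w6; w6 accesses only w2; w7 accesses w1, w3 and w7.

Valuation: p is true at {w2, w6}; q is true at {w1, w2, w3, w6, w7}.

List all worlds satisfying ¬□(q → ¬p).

{w1, w3, w6}

w1: □(q → ¬p) is F. ✓
w2: □(q → ¬p) is T. ✗
w3: □(q → ¬p) is F. ✓
w6: □(q → ¬p) is F. ✓
w7: □(q → ¬p) is T. ✗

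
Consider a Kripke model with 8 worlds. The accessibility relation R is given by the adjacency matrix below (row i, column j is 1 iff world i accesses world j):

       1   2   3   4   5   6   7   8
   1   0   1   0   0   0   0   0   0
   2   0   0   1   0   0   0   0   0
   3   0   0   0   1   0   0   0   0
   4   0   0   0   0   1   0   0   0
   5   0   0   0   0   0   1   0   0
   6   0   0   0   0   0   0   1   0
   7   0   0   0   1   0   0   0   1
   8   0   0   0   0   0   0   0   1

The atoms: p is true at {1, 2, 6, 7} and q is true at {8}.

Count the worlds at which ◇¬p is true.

5

1: successors {2}; ¬p there: 2:F. ✗
2: successors {3}; ¬p there: 3:T. ✓
3: successors {4}; ¬p there: 4:T. ✓
4: successors {5}; ¬p there: 5:T. ✓
5: successors {6}; ¬p there: 6:F. ✗
6: successors {7}; ¬p there: 7:F. ✗
7: successors {4, 8}; ¬p there: 4:T, 8:T. ✓
8: successors {8}; ¬p there: 8:T. ✓
Satisfying worlds: {2, 3, 4, 7, 8}.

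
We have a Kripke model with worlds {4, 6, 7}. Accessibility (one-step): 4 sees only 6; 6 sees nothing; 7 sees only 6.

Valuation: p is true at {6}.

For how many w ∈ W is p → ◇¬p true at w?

2

4: p is F, ◇¬p is F. ✓
6: p is T, ◇¬p is F. ✗
7: p is F, ◇¬p is F. ✓
Satisfying worlds: {4, 7}.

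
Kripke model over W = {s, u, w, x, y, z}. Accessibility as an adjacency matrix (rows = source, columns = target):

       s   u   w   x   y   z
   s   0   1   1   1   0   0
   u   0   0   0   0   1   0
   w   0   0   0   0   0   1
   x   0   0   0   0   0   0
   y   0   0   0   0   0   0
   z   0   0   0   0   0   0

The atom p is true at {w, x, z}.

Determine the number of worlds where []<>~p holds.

3

s: successors {u, w, x}; <>~p there: u:T, w:F, x:F. ✗
u: successors {y}; <>~p there: y:F. ✗
w: successors {z}; <>~p there: z:F. ✗
x: no successors, so []<>~p holds vacuously. ✓
y: no successors, so []<>~p holds vacuously. ✓
z: no successors, so []<>~p holds vacuously. ✓
Satisfying worlds: {x, y, z}.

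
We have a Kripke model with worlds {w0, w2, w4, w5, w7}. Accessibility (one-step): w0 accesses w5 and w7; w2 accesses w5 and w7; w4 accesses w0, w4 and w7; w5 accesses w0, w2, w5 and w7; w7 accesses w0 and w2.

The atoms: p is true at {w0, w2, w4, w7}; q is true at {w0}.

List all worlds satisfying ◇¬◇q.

{w4, w5, w7}

w0: successors {w5, w7}; ¬◇q there: w5:F, w7:F. ✗
w2: successors {w5, w7}; ¬◇q there: w5:F, w7:F. ✗
w4: successors {w0, w4, w7}; ¬◇q there: w0:T, w4:F, w7:F. ✓
w5: successors {w0, w2, w5, w7}; ¬◇q there: w0:T, w2:T, w5:F, w7:F. ✓
w7: successors {w0, w2}; ¬◇q there: w0:T, w2:T. ✓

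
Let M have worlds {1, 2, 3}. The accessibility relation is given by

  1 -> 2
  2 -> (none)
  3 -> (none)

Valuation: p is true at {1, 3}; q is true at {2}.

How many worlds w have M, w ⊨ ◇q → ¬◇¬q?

3

1: ◇q is T, ¬◇¬q is T. ✓
2: ◇q is F, ¬◇¬q is T. ✓
3: ◇q is F, ¬◇¬q is T. ✓
Satisfying worlds: {1, 2, 3}.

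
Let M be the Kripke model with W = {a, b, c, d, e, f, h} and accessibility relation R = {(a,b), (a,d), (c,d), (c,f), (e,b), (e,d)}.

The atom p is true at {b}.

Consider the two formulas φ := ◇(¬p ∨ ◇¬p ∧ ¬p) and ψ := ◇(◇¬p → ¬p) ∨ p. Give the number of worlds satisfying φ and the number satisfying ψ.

3 and 4

For ◇(¬p ∨ ◇¬p ∧ ¬p):
a: successors {b, d}; ¬p ∨ ◇¬p ∧ ¬p there: b:F, d:T. ✓
b: no successors, so ◇(¬p ∨ ◇¬p ∧ ¬p) fails. ✗
c: successors {d, f}; ¬p ∨ ◇¬p ∧ ¬p there: d:T, f:T. ✓
d: no successors, so ◇(¬p ∨ ◇¬p ∧ ¬p) fails. ✗
e: successors {b, d}; ¬p ∨ ◇¬p ∧ ¬p there: b:F, d:T. ✓
f: no successors, so ◇(¬p ∨ ◇¬p ∧ ¬p) fails. ✗
h: no successors, so ◇(¬p ∨ ◇¬p ∧ ¬p) fails. ✗
— 3 worlds.
For ◇(◇¬p → ¬p) ∨ p:
a: ◇(◇¬p → ¬p) is T, p is F. ✓
b: ◇(◇¬p → ¬p) is F, p is T. ✓
c: ◇(◇¬p → ¬p) is T, p is F. ✓
d: ◇(◇¬p → ¬p) is F, p is F. ✗
e: ◇(◇¬p → ¬p) is T, p is F. ✓
f: ◇(◇¬p → ¬p) is F, p is F. ✗
h: ◇(◇¬p → ¬p) is F, p is F. ✗
— 4 worlds.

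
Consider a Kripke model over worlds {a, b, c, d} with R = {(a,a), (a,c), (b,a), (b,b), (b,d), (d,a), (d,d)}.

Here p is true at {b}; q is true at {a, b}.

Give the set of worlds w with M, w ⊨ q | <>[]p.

a: q is T, <>[]p is T. ✓
b: q is T, <>[]p is F. ✓
c: q is F, <>[]p is F. ✗
d: q is F, <>[]p is F. ✗

{a, b}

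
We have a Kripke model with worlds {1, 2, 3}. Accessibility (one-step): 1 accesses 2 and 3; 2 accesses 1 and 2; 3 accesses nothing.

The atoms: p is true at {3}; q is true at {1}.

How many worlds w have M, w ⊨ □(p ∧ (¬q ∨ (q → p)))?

1: successors {2, 3}; p ∧ (¬q ∨ (q → p)) there: 2:F, 3:T. ✗
2: successors {1, 2}; p ∧ (¬q ∨ (q → p)) there: 1:F, 2:F. ✗
3: no successors, so □(p ∧ (¬q ∨ (q → p))) holds vacuously. ✓
Satisfying worlds: {3}.

1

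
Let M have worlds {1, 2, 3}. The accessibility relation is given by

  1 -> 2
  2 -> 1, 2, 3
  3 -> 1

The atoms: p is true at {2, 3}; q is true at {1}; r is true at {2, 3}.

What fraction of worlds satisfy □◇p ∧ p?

1/3

1: □◇p is T, p is F. ✗
2: □◇p is F, p is T. ✗
3: □◇p is T, p is T. ✓
That's 1 of 3 worlds, so 1/3.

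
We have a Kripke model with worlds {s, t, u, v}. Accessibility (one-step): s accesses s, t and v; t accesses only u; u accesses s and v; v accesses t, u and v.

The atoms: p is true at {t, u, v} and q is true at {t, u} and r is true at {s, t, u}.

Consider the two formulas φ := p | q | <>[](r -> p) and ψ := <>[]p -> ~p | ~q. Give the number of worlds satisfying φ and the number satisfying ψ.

4 and 3

For p | q | <>[](r -> p):
s: p | q is F, <>[](r -> p) is T. ✓
t: p | q is T, <>[](r -> p) is F. ✓
u: p | q is T, <>[](r -> p) is T. ✓
v: p | q is T, <>[](r -> p) is T. ✓
— 4 worlds.
For <>[]p -> ~p | ~q:
s: <>[]p is T, ~p | ~q is T. ✓
t: <>[]p is F, ~p | ~q is F. ✓
u: <>[]p is T, ~p | ~q is F. ✗
v: <>[]p is T, ~p | ~q is T. ✓
— 3 worlds.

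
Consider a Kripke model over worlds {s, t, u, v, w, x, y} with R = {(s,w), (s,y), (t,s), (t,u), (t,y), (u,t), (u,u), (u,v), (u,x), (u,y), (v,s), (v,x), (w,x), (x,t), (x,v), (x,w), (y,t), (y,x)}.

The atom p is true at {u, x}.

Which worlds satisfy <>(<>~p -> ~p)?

{s, t, u, v, x, y}

s: successors {w, y}; <>~p -> ~p there: w:T, y:T. ✓
t: successors {s, u, y}; <>~p -> ~p there: s:T, u:F, y:T. ✓
u: successors {t, u, v, x, y}; <>~p -> ~p there: t:T, u:F, v:T, x:F, y:T. ✓
v: successors {s, x}; <>~p -> ~p there: s:T, x:F. ✓
w: successors {x}; <>~p -> ~p there: x:F. ✗
x: successors {t, v, w}; <>~p -> ~p there: t:T, v:T, w:T. ✓
y: successors {t, x}; <>~p -> ~p there: t:T, x:F. ✓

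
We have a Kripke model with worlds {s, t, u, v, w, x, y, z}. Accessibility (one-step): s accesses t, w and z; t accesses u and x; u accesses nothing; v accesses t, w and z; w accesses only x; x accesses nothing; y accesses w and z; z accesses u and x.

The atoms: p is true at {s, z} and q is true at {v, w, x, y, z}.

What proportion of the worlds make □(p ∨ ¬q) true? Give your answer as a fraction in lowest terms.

1/4

s: successors {t, w, z}; p ∨ ¬q there: t:T, w:F, z:T. ✗
t: successors {u, x}; p ∨ ¬q there: u:T, x:F. ✗
u: no successors, so □(p ∨ ¬q) holds vacuously. ✓
v: successors {t, w, z}; p ∨ ¬q there: t:T, w:F, z:T. ✗
w: successors {x}; p ∨ ¬q there: x:F. ✗
x: no successors, so □(p ∨ ¬q) holds vacuously. ✓
y: successors {w, z}; p ∨ ¬q there: w:F, z:T. ✗
z: successors {u, x}; p ∨ ¬q there: u:T, x:F. ✗
That's 2 of 8 worlds, so 2/8 = 1/4.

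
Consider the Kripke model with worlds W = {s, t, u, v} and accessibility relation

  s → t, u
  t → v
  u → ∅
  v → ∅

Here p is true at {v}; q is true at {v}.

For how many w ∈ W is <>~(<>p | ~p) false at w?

3

s: successors {t, u}; ~(<>p | ~p) there: t:F, u:F. ✗
t: successors {v}; ~(<>p | ~p) there: v:T. ✓
u: no successors, so <>~(<>p | ~p) fails. ✗
v: no successors, so <>~(<>p | ~p) fails. ✗
Satisfying worlds: {t}.
So <>~(<>p | ~p) fails at the other 3 worlds.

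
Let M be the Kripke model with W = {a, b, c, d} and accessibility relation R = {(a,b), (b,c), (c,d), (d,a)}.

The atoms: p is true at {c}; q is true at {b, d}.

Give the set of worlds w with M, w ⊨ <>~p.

a: successors {b}; ~p there: b:T. ✓
b: successors {c}; ~p there: c:F. ✗
c: successors {d}; ~p there: d:T. ✓
d: successors {a}; ~p there: a:T. ✓

{a, c, d}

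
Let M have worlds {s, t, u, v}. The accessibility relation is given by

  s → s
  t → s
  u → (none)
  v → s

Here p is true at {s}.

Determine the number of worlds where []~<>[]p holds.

s: successors {s}; ~<>[]p there: s:F. ✗
t: successors {s}; ~<>[]p there: s:F. ✗
u: no successors, so []~<>[]p holds vacuously. ✓
v: successors {s}; ~<>[]p there: s:F. ✗
Satisfying worlds: {u}.

1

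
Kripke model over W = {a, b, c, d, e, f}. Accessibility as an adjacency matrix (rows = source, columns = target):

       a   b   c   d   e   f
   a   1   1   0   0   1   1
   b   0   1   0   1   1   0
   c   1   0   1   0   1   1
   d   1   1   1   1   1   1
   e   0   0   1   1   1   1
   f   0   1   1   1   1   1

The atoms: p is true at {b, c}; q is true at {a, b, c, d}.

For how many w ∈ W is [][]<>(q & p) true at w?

6

a: successors {a, b, e, f}; []<>(q & p) there: a:T, b:T, e:T, f:T. ✓
b: successors {b, d, e}; []<>(q & p) there: b:T, d:T, e:T. ✓
c: successors {a, c, e, f}; []<>(q & p) there: a:T, c:T, e:T, f:T. ✓
d: successors {a, b, c, d, e, f}; []<>(q & p) there: a:T, b:T, c:T, d:T, e:T, f:T. ✓
e: successors {c, d, e, f}; []<>(q & p) there: c:T, d:T, e:T, f:T. ✓
f: successors {b, c, d, e, f}; []<>(q & p) there: b:T, c:T, d:T, e:T, f:T. ✓
Satisfying worlds: {a, b, c, d, e, f}.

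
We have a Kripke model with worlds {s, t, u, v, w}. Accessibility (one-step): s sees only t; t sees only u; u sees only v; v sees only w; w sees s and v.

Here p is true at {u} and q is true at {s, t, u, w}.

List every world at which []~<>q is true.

s: successors {t}; ~<>q there: t:F. ✗
t: successors {u}; ~<>q there: u:T. ✓
u: successors {v}; ~<>q there: v:F. ✗
v: successors {w}; ~<>q there: w:F. ✗
w: successors {s, v}; ~<>q there: s:F, v:F. ✗

{t}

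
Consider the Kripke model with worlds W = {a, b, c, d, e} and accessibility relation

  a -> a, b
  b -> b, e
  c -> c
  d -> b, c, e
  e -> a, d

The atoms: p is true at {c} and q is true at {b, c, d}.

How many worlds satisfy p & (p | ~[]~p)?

a: p is F, p | ~[]~p is F. ✗
b: p is F, p | ~[]~p is F. ✗
c: p is T, p | ~[]~p is T. ✓
d: p is F, p | ~[]~p is T. ✗
e: p is F, p | ~[]~p is F. ✗
Satisfying worlds: {c}.

1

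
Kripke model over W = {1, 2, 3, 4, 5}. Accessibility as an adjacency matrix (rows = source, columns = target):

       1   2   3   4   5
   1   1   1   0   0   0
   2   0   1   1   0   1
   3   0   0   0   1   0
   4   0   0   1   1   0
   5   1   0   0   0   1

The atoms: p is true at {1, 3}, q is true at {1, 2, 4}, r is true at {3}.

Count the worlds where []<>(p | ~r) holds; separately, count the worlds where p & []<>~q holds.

For []<>(p | ~r):
1: successors {1, 2}; <>(p | ~r) there: 1:T, 2:T. ✓
2: successors {2, 3, 5}; <>(p | ~r) there: 2:T, 3:T, 5:T. ✓
3: successors {4}; <>(p | ~r) there: 4:T. ✓
4: successors {3, 4}; <>(p | ~r) there: 3:T, 4:T. ✓
5: successors {1, 5}; <>(p | ~r) there: 1:T, 5:T. ✓
— 5 worlds.
For p & []<>~q:
1: p is T, []<>~q is F. ✗
2: p is F, []<>~q is F. ✗
3: p is T, []<>~q is T. ✓
4: p is F, []<>~q is F. ✗
5: p is F, []<>~q is F. ✗
— 1 world.

5 and 1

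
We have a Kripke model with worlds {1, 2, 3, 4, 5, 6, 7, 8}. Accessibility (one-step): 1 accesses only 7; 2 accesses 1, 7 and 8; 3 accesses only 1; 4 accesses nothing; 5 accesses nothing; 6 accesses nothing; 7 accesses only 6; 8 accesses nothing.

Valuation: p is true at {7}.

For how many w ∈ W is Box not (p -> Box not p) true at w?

1: successors {7}; not (p -> Box not p) there: 7:F. ✗
2: successors {1, 7, 8}; not (p -> Box not p) there: 1:F, 7:F, 8:F. ✗
3: successors {1}; not (p -> Box not p) there: 1:F. ✗
4: no successors, so Box not (p -> Box not p) holds vacuously. ✓
5: no successors, so Box not (p -> Box not p) holds vacuously. ✓
6: no successors, so Box not (p -> Box not p) holds vacuously. ✓
7: successors {6}; not (p -> Box not p) there: 6:F. ✗
8: no successors, so Box not (p -> Box not p) holds vacuously. ✓
Satisfying worlds: {4, 5, 6, 8}.

4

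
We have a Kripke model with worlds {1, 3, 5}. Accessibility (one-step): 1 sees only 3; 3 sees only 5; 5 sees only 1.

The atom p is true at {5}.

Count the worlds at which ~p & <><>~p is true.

1: ~p is T, <><>~p is F. ✗
3: ~p is T, <><>~p is T. ✓
5: ~p is F, <><>~p is T. ✗
Satisfying worlds: {3}.

1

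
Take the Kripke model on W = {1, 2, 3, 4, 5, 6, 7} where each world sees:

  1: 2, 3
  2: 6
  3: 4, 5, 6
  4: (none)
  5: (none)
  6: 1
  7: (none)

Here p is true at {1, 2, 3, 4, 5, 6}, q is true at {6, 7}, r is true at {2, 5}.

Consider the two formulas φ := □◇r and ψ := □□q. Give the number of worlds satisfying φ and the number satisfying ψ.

4 and 3

For □◇r:
1: successors {2, 3}; ◇r there: 2:F, 3:T. ✗
2: successors {6}; ◇r there: 6:F. ✗
3: successors {4, 5, 6}; ◇r there: 4:F, 5:F, 6:F. ✗
4: no successors, so □◇r holds vacuously. ✓
5: no successors, so □◇r holds vacuously. ✓
6: successors {1}; ◇r there: 1:T. ✓
7: no successors, so □◇r holds vacuously. ✓
— 4 worlds.
For □□q:
1: successors {2, 3}; □q there: 2:T, 3:F. ✗
2: successors {6}; □q there: 6:F. ✗
3: successors {4, 5, 6}; □q there: 4:T, 5:T, 6:F. ✗
4: no successors, so □□q holds vacuously. ✓
5: no successors, so □□q holds vacuously. ✓
6: successors {1}; □q there: 1:F. ✗
7: no successors, so □□q holds vacuously. ✓
— 3 worlds.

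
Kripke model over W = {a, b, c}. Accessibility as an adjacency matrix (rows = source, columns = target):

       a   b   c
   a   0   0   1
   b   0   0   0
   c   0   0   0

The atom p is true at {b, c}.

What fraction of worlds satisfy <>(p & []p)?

a: successors {c}; p & []p there: c:T. ✓
b: no successors, so <>(p & []p) fails. ✗
c: no successors, so <>(p & []p) fails. ✗
That's 1 of 3 worlds, so 1/3.

1/3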